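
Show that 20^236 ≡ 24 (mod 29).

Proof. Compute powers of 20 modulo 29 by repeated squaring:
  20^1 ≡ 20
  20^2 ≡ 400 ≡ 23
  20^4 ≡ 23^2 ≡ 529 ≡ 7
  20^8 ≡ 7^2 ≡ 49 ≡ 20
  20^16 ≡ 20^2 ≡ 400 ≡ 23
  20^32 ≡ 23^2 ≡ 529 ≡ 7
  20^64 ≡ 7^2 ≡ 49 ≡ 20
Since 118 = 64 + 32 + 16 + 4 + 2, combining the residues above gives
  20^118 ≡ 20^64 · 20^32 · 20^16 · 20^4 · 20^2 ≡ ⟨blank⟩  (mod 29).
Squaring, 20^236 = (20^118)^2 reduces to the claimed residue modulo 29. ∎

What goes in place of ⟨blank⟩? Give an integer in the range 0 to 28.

Multiply the listed residues: 20 · 7 · 23 · 7 · 23 = 140 → 3220 → 22540 → 518420.
Reducing modulo 29: 518420 = 17876·29 + 16, so 20^118 ≡ 16.

16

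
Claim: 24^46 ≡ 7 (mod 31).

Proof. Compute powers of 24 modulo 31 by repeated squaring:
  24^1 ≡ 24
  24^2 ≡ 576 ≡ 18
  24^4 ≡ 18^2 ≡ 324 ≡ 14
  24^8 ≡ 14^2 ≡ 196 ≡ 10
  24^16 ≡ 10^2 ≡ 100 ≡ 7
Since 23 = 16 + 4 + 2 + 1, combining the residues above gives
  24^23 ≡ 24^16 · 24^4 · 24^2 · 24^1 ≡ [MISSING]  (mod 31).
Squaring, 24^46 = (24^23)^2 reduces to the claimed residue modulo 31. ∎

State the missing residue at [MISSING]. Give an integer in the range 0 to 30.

21

Multiply the listed residues: 7 · 14 · 18 · 24 = 98 → 1764 → 42336.
Reducing modulo 31: 42336 = 1365·31 + 21, so 24^23 ≡ 21.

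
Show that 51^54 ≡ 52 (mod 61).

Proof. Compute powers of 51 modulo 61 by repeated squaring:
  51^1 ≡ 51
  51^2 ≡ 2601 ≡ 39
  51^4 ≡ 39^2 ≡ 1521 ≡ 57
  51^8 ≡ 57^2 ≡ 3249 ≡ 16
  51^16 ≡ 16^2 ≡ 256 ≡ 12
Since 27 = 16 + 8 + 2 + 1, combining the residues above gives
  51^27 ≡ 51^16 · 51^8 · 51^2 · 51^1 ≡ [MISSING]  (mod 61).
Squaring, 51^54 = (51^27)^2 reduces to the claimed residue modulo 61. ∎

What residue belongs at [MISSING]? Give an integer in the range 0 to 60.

28

51^16 · 51^8 · 51^2 · 51^1 ≡ 12 · 16 · 39 · 51 = 381888.
381888 mod 61 = 28, so 51^27 ≡ 28 (mod 61).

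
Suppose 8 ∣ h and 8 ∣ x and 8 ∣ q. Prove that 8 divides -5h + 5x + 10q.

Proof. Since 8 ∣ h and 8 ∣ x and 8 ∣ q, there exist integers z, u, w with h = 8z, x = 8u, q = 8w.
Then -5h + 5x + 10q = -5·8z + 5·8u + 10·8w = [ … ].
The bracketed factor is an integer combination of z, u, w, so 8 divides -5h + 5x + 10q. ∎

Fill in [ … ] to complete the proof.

Pull the common 8 out of every term: -5·8z + 5·8u + 10·8w = 8(5u + 10w - 5z).
5u + 10w - 5z is an integer, which exhibits the divisibility.

8(5u + 10w - 5z)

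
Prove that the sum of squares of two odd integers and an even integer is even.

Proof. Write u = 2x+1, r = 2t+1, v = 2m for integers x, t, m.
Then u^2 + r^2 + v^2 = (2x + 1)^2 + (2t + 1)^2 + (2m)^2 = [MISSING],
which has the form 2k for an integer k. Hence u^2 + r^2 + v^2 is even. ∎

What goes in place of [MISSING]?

2(2m^2 + 2t^2 + 2t + 2x^2 + 2x + 1)

(2x + 1)^2 + (2t + 1)^2 + (2m)^2 = 4m^2 + 4t^2 + 4t + 4x^2 + 4x + 2
= 2(2m^2 + 2t^2 + 2t + 2x^2 + 2x + 1).
Since 2m^2 + 2t^2 + 2t + 2x^2 + 2x + 1 is an integer, the sum of squares is of the form 2k for an integer k.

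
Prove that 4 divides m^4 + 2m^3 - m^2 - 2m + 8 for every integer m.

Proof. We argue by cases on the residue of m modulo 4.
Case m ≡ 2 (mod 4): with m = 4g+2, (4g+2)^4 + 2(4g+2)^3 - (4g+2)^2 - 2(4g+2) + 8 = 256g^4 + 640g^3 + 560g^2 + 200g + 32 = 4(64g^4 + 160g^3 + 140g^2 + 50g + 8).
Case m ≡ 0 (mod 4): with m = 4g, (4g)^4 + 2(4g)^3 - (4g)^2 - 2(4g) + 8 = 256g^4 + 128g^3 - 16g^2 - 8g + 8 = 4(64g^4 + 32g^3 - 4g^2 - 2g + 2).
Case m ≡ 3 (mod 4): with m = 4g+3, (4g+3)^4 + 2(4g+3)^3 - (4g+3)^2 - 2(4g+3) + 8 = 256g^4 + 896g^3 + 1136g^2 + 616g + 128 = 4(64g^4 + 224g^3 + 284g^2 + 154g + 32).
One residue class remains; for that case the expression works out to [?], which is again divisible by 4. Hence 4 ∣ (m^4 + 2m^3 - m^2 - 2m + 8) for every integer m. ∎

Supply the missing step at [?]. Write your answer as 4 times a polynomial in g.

Only m ≡ 1 (mod 4) is unaccounted for. Put m = 4g+1:
(4g+1)^4 + 2(4g+1)^3 - (4g+1)^2 - 2(4g+1) + 8 expands to 256g^4 + 384g^3 + 176g^2 + 24g + 8,
and factoring out 4 leaves 4(64g^4 + 96g^3 + 44g^2 + 6g + 2).

4(64g^4 + 96g^3 + 44g^2 + 6g + 2)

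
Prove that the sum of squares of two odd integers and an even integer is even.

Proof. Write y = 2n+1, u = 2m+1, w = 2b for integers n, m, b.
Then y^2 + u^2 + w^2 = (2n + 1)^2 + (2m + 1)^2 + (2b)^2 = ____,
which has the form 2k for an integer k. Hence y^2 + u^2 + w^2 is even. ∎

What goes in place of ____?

2(2b^2 + 2m^2 + 2m + 2n^2 + 2n + 1)

Expanding: (2n + 1)^2 + (2m + 1)^2 + (2b)^2 = 4b^2 + 4m^2 + 4m + 4n^2 + 4n + 2.
Every term is even; pulling out the factor of 2 gives 2(2b^2 + 2m^2 + 2m + 2n^2 + 2n + 1).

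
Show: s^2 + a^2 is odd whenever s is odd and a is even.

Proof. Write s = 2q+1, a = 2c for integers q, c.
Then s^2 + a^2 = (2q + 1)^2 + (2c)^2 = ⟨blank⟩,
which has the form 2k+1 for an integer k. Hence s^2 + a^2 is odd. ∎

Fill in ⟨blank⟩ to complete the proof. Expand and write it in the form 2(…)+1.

(2q + 1)^2 + (2c)^2 = 4c^2 + 4q^2 + 4q + 1
= 2(2c^2 + 2q^2 + 2q) + 1.
Since 2c^2 + 2q^2 + 2q is an integer, the sum of squares is of the form 2k+1 for an integer k.

2(2c^2 + 2q^2 + 2q) + 1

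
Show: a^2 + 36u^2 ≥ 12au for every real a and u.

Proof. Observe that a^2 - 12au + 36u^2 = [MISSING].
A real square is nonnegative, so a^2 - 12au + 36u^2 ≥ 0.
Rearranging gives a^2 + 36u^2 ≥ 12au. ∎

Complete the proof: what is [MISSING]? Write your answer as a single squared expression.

(a - 6u)^2

The leading and trailing coefficients are 1^2 and 6^2, and 12 = 2·1·6, so the trinomial is (a - 6u)^2.
Hence a^2 - 12au + 36u^2 ≥ 0.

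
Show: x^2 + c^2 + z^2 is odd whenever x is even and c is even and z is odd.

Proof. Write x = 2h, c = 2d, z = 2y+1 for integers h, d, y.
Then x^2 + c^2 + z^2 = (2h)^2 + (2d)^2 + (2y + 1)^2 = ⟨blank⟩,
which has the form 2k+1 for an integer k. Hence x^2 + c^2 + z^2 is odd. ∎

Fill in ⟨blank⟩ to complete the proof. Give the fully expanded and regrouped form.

(2h)^2 + (2d)^2 + (2y + 1)^2 = 4d^2 + 4h^2 + 4y^2 + 4y + 1
= 2(2d^2 + 2h^2 + 2y^2 + 2y) + 1.
Since 2d^2 + 2h^2 + 2y^2 + 2y is an integer, the sum of squares is of the form 2k+1 for an integer k.

2(2d^2 + 2h^2 + 2y^2 + 2y) + 1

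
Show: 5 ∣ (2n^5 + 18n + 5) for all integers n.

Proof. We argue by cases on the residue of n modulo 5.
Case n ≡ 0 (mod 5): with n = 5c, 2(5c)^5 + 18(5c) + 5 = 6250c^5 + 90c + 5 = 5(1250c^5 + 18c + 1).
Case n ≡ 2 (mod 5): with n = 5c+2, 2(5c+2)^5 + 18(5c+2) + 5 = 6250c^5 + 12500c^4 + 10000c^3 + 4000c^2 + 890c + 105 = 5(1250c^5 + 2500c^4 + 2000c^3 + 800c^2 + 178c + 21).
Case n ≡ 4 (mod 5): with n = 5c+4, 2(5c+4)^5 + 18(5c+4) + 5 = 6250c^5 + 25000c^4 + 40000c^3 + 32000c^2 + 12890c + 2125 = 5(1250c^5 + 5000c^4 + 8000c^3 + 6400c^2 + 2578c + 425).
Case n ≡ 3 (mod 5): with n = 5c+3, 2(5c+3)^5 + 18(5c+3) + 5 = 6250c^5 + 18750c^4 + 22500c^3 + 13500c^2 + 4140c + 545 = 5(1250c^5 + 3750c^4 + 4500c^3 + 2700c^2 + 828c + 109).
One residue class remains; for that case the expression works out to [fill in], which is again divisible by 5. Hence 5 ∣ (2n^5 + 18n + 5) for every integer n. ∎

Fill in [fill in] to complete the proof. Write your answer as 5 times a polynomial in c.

Only n ≡ 1 (mod 5) is unaccounted for. Put n = 5c+1:
2(5c+1)^5 + 18(5c+1) + 5 expands to 6250c^5 + 6250c^4 + 2500c^3 + 500c^2 + 140c + 25,
and factoring out 5 leaves 5(1250c^5 + 1250c^4 + 500c^3 + 100c^2 + 28c + 5).

5(1250c^5 + 1250c^4 + 500c^3 + 100c^2 + 28c + 5)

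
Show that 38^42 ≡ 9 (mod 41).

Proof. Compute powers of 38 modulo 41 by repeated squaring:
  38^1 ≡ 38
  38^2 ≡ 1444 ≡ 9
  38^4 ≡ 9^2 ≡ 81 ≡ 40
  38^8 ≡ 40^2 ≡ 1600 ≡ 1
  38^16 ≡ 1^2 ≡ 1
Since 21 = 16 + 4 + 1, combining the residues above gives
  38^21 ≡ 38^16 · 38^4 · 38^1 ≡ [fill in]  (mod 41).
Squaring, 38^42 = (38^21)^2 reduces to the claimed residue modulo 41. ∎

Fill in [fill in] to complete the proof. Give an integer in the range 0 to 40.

3

38^16 · 38^4 · 38^1 ≡ 1 · 40 · 38 = 1520.
1520 mod 41 = 3, so 38^21 ≡ 3 (mod 41).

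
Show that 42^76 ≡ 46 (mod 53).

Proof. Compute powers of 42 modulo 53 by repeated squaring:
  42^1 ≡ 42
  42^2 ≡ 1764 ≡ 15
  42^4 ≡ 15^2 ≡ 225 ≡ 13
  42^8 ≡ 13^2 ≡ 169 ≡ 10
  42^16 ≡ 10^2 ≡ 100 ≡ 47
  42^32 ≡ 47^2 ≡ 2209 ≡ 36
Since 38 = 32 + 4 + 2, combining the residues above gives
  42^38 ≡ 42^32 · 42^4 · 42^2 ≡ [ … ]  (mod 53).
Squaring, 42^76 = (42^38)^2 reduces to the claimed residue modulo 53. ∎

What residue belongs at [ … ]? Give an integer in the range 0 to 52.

24

42^32 · 42^4 · 42^2 ≡ 36 · 13 · 15 = 7020.
7020 mod 53 = 24, so 42^38 ≡ 24 (mod 53).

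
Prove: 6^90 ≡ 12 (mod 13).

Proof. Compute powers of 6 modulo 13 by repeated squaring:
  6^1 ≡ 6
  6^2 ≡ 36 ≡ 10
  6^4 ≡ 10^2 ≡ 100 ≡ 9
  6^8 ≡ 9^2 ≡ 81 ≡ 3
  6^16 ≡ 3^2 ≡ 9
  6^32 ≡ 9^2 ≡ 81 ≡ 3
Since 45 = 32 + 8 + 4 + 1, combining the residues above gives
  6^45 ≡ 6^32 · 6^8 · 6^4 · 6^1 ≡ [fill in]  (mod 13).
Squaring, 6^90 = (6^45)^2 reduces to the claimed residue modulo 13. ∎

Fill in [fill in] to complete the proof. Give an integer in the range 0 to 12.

6^32 · 6^8 · 6^4 · 6^1 ≡ 3 · 3 · 9 · 6 = 486.
486 mod 13 = 5, so 6^45 ≡ 5 (mod 13).

5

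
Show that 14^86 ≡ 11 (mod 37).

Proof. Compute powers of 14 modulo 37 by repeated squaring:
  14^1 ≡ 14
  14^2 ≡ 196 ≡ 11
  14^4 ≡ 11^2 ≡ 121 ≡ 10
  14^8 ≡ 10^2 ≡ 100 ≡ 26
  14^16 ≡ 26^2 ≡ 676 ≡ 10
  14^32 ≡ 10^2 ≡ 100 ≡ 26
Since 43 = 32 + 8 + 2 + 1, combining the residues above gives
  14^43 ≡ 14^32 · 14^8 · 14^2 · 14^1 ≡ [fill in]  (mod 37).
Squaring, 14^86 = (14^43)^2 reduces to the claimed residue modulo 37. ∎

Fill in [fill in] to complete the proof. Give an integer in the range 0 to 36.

Multiply the listed residues: 26 · 26 · 11 · 14 = 676 → 7436 → 104104.
Reducing modulo 37: 104104 = 2813·37 + 23, so 14^43 ≡ 23.

23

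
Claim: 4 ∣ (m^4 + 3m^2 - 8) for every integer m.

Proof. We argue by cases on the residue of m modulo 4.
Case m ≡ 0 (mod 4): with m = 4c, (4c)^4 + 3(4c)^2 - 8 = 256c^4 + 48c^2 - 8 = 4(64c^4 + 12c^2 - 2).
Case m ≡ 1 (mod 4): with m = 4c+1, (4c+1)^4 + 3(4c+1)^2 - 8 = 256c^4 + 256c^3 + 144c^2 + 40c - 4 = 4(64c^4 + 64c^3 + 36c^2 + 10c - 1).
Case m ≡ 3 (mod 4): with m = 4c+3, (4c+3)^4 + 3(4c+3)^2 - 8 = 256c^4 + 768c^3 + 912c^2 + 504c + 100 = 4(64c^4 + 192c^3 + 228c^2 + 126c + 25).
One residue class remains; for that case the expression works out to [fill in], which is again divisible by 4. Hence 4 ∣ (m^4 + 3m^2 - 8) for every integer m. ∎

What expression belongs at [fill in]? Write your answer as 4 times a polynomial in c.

4(64c^4 + 128c^3 + 108c^2 + 44c + 5)

Only m ≡ 2 (mod 4) is unaccounted for. Put m = 4c+2:
(4c+2)^4 + 3(4c+2)^2 - 8 expands to 256c^4 + 512c^3 + 432c^2 + 176c + 20,
and factoring out 4 leaves 4(64c^4 + 128c^3 + 108c^2 + 44c + 5).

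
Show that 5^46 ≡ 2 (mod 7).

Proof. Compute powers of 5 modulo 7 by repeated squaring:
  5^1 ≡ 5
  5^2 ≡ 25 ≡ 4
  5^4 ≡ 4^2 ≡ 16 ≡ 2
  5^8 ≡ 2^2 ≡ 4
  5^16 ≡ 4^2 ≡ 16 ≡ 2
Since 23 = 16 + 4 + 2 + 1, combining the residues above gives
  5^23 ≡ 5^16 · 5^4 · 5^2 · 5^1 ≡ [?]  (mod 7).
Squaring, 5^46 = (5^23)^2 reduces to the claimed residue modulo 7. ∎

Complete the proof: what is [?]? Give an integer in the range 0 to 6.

3

Multiply the listed residues: 2 · 2 · 4 · 5 = 4 → 16 → 80.
Reducing modulo 7: 80 = 11·7 + 3, so 5^23 ≡ 3.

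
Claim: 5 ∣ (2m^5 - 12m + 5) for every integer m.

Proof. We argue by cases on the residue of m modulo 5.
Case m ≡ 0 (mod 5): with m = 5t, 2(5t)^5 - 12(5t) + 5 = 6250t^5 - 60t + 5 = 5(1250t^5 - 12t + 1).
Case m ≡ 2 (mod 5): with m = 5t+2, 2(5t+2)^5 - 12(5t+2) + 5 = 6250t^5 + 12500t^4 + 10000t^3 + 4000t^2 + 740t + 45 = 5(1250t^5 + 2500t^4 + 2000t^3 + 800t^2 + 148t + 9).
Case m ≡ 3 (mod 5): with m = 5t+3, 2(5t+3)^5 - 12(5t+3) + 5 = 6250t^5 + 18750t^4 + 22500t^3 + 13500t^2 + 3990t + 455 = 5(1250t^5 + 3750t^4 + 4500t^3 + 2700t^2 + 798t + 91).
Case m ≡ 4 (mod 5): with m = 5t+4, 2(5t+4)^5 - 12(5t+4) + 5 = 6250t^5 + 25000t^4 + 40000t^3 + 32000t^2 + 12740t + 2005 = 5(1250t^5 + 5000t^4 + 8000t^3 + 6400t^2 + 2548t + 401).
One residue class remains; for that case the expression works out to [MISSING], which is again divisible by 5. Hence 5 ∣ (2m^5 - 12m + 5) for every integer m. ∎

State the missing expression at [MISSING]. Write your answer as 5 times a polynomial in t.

5(1250t^5 + 1250t^4 + 500t^3 + 100t^2 - 2t - 1)

The residues treated are {0, 2, 3, 4}, so the missing case is m ≡ 1 (mod 5); write m = 5t+1.
Then 2(5t+1)^5 - 12(5t+1) + 5 = 6250t^5 + 6250t^4 + 2500t^3 + 500t^2 - 10t - 5 = 5(1250t^5 + 1250t^4 + 500t^3 + 100t^2 - 2t - 1).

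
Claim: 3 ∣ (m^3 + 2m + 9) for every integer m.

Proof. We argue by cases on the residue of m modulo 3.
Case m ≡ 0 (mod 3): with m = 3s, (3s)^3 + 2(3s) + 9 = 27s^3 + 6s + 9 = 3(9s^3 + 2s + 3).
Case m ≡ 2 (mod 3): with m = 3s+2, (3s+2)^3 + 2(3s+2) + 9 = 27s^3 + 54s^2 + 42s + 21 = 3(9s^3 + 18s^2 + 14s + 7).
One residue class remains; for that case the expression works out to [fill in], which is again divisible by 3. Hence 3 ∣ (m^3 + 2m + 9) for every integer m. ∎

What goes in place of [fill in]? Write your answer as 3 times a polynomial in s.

3(9s^3 + 9s^2 + 5s + 4)

Only m ≡ 1 (mod 3) is unaccounted for. Put m = 3s+1:
(3s+1)^3 + 2(3s+1) + 9 expands to 27s^3 + 27s^2 + 15s + 12,
and factoring out 3 leaves 3(9s^3 + 9s^2 + 5s + 4).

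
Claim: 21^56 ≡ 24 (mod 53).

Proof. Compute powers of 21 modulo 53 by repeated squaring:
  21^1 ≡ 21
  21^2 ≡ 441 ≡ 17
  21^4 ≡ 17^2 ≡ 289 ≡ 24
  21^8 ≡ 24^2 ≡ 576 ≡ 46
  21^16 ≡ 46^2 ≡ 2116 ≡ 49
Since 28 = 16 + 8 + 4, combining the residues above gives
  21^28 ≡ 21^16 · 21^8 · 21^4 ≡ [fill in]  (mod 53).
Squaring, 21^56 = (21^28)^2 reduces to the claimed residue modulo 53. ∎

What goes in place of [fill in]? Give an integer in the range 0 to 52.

36

Multiply the listed residues: 49 · 46 · 24 = 2254 → 54096.
Reducing modulo 53: 54096 = 1020·53 + 36, so 21^28 ≡ 36.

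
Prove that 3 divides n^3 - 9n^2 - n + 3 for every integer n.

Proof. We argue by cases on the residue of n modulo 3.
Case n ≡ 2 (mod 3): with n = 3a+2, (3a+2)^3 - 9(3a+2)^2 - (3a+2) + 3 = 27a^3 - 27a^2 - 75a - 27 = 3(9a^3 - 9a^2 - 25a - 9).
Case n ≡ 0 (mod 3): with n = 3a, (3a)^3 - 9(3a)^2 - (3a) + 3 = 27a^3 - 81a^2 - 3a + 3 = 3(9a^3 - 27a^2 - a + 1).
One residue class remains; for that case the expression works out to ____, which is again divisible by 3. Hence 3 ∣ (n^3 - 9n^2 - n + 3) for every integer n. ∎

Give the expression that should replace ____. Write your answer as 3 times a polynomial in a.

Only n ≡ 1 (mod 3) is unaccounted for. Put n = 3a+1:
(3a+1)^3 - 9(3a+1)^2 - (3a+1) + 3 expands to 27a^3 - 54a^2 - 48a - 6,
and factoring out 3 leaves 3(9a^3 - 18a^2 - 16a - 2).

3(9a^3 - 18a^2 - 16a - 2)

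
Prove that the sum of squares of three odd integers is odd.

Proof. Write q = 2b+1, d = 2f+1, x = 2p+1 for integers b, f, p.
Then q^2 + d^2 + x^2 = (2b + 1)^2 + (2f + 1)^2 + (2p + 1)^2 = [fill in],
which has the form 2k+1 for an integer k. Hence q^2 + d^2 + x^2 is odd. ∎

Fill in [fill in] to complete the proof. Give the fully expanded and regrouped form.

Expanding: (2b + 1)^2 + (2f + 1)^2 + (2p + 1)^2 = 4b^2 + 4b + 4f^2 + 4f + 4p^2 + 4p + 3.
Every term except the constant is even, so this is 2(2b^2 + 2b + 2f^2 + 2f + 2p^2 + 2p + 1) + 1,
and 2b^2 + 2b + 2f^2 + 2f + 2p^2 + 2p + 1 ∈ ℤ gives the required form.

2(2b^2 + 2b + 2f^2 + 2f + 2p^2 + 2p + 1) + 1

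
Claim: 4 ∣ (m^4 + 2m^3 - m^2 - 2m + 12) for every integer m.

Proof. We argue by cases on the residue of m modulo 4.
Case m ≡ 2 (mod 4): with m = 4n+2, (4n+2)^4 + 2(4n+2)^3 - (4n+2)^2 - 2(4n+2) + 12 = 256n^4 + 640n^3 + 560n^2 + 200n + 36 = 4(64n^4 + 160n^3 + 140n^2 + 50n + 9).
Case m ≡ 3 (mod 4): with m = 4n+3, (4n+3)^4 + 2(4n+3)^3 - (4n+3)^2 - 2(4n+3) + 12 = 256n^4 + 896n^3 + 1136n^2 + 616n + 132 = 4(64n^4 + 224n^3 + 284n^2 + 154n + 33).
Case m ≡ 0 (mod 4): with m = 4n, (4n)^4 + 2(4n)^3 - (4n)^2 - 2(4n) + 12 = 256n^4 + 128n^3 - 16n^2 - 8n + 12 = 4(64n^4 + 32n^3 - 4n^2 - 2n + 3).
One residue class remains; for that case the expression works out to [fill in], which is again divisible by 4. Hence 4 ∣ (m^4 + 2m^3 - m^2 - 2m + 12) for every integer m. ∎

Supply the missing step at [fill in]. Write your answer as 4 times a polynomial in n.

Only m ≡ 1 (mod 4) is unaccounted for. Put m = 4n+1:
(4n+1)^4 + 2(4n+1)^3 - (4n+1)^2 - 2(4n+1) + 12 expands to 256n^4 + 384n^3 + 176n^2 + 24n + 12,
and factoring out 4 leaves 4(64n^4 + 96n^3 + 44n^2 + 6n + 3).

4(64n^4 + 96n^3 + 44n^2 + 6n + 3)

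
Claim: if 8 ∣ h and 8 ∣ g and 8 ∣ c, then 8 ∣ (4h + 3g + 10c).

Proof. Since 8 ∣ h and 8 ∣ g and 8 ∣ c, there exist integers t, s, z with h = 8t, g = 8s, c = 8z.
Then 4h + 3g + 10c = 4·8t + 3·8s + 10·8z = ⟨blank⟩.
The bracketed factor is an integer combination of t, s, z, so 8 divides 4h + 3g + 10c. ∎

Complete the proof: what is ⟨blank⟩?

Each term has a factor of 8: 4·8t + 3·8s + 10·8z = 8·(3s + 4t + 10z).
Since 3s + 4t + 10z is an integer, 8 ∣ (4h + 3g + 10c).

8(3s + 4t + 10z)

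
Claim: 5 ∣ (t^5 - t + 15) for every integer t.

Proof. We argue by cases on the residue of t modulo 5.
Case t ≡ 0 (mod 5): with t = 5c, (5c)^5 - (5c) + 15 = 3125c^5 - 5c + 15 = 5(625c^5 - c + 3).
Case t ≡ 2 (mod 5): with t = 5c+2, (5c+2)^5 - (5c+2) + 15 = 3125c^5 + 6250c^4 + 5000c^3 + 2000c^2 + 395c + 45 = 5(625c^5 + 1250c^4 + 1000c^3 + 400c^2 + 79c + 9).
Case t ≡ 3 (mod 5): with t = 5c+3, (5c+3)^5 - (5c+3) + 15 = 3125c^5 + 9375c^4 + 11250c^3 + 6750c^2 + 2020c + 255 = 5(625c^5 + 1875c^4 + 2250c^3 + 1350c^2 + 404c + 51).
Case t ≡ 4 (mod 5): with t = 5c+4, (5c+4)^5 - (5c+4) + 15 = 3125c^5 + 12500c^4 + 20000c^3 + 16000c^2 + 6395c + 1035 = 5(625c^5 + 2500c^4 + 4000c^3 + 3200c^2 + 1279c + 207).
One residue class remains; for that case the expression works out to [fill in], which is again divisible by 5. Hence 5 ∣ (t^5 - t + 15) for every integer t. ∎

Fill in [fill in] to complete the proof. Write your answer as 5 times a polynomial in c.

The residues treated are {0, 2, 3, 4}, so the missing case is t ≡ 1 (mod 5); write t = 5c+1.
Then (5c+1)^5 - (5c+1) + 15 = 3125c^5 + 3125c^4 + 1250c^3 + 250c^2 + 20c + 15 = 5(625c^5 + 625c^4 + 250c^3 + 50c^2 + 4c + 3).

5(625c^5 + 625c^4 + 250c^3 + 50c^2 + 4c + 3)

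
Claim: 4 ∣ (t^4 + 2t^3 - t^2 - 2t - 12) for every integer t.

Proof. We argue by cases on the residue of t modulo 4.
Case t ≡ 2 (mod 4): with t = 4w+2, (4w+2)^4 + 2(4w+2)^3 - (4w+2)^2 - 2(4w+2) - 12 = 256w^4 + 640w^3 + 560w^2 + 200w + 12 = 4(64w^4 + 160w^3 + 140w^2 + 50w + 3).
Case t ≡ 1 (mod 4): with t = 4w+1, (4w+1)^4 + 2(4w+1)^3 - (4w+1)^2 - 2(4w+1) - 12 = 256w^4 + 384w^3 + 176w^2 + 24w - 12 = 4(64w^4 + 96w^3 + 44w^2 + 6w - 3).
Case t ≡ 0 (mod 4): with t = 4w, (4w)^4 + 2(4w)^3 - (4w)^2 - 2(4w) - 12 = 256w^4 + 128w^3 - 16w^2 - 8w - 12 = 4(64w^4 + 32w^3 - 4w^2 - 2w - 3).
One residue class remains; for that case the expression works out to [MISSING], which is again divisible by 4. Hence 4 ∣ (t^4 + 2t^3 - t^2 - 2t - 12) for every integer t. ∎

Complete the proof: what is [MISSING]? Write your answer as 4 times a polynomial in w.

The residues treated are {2, 1, 0}, so the missing case is t ≡ 3 (mod 4); write t = 4w+3.
Then (4w+3)^4 + 2(4w+3)^3 - (4w+3)^2 - 2(4w+3) - 12 = 256w^4 + 896w^3 + 1136w^2 + 616w + 108 = 4(64w^4 + 224w^3 + 284w^2 + 154w + 27).

4(64w^4 + 224w^3 + 284w^2 + 154w + 27)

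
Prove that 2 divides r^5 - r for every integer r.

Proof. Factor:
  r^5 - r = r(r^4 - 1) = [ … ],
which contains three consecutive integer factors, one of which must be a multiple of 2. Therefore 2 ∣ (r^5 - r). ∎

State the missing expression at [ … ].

(r - 1)r(r + 1)(r^2 + 1)

r^4 - 1 = (r^2 - 1)(r^2 + 1), and r^2 - 1 = (r-1)(r+1).
So r(r^4 - 1) = (r - 1)r(r + 1)(r^2 + 1).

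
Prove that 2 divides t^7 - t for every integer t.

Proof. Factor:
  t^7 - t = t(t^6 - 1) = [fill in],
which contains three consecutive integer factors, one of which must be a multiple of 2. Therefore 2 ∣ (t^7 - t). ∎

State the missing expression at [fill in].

(t - 1)t(t + 1)(t^4 + t^2 + 1)

t^6 - 1 = (t^2 - 1)(t^4 + t^2 + 1), and t^2 - 1 = (t-1)(t+1).
So t(t^6 - 1) = (t - 1)t(t + 1)(t^4 + t^2 + 1).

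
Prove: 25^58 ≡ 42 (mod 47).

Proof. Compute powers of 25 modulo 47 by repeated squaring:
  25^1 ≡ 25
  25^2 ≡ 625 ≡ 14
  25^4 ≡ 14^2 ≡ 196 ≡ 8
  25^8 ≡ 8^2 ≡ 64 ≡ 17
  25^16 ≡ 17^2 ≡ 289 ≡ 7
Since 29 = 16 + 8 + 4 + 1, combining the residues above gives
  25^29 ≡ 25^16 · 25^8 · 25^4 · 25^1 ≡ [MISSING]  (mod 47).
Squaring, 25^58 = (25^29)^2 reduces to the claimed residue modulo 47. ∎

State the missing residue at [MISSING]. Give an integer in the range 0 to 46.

18

Multiply the listed residues: 7 · 17 · 8 · 25 = 119 → 952 → 23800.
Reducing modulo 47: 23800 = 506·47 + 18, so 25^29 ≡ 18.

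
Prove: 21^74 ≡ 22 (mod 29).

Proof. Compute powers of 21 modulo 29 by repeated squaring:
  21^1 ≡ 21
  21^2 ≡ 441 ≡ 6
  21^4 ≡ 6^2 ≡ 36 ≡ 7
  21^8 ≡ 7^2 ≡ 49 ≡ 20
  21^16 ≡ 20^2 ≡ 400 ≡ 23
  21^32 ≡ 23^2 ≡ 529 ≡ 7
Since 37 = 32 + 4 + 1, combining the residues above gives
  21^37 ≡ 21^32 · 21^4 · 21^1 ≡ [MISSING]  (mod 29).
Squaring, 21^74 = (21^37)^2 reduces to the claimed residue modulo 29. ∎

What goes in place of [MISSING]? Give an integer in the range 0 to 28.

21^32 · 21^4 · 21^1 ≡ 7 · 7 · 21 = 1029.
1029 mod 29 = 14, so 21^37 ≡ 14 (mod 29).

14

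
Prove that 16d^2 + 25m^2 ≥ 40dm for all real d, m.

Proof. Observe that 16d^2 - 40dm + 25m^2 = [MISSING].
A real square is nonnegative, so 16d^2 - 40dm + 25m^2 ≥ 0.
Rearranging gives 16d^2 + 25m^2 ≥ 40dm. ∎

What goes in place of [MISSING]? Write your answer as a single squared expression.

(4d - 5m)^2

16d^2 - 40dm + 25m^2 is a perfect-square trinomial: the outer terms are (4d)^2 and (5m)^2, and the cross term is -2·4d·5m.
So 16d^2 - 40dm + 25m^2 = (4d - 5m)^2 ≥ 0.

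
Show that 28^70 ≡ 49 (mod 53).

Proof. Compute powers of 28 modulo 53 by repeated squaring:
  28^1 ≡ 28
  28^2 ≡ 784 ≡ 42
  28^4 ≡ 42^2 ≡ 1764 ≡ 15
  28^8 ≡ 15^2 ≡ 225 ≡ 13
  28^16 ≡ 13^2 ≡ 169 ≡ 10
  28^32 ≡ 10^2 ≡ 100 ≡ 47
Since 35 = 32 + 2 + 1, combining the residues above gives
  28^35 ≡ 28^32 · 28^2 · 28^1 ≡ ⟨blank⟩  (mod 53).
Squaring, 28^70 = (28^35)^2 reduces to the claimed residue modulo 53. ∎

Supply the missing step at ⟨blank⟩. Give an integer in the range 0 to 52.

Multiply the listed residues: 47 · 42 · 28 = 1974 → 55272.
Reducing modulo 53: 55272 = 1042·53 + 46, so 28^35 ≡ 46.

46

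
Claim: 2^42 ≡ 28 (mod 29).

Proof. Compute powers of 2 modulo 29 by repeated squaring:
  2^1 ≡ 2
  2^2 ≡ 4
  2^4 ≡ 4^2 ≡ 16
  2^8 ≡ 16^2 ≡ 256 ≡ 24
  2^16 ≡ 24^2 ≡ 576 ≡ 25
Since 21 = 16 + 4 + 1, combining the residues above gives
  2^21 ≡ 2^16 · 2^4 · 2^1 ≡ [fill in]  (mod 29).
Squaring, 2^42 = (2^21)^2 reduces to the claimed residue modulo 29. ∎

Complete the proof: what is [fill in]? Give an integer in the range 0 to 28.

Multiply the listed residues: 25 · 16 · 2 = 400 → 800.
Reducing modulo 29: 800 = 27·29 + 17, so 2^21 ≡ 17.

17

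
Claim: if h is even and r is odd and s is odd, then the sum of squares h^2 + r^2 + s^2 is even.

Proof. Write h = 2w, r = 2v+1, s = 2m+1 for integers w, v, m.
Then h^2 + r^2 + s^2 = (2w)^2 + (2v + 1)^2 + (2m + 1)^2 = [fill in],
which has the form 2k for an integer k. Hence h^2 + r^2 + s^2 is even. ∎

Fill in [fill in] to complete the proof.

2(2m^2 + 2m + 2v^2 + 2v + 2w^2 + 1)

Expanding: (2w)^2 + (2v + 1)^2 + (2m + 1)^2 = 4m^2 + 4m + 4v^2 + 4v + 4w^2 + 2.
Every term is even; pulling out the factor of 2 gives 2(2m^2 + 2m + 2v^2 + 2v + 2w^2 + 1).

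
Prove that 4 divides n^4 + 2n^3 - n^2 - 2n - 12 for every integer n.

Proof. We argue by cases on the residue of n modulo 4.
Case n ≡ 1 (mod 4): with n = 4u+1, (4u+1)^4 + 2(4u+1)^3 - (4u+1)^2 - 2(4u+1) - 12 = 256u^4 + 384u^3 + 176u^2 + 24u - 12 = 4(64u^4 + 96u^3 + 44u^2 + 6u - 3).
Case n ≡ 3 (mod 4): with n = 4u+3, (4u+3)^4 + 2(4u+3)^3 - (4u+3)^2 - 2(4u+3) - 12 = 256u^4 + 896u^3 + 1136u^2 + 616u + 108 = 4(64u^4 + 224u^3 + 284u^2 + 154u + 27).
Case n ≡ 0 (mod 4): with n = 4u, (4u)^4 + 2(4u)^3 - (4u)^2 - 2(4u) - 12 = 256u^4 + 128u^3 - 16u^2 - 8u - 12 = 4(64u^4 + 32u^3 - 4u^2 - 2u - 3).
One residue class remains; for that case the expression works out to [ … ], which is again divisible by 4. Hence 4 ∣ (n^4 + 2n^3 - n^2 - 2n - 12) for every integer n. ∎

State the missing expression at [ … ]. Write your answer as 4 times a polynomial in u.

4(64u^4 + 160u^3 + 140u^2 + 50u + 3)

The residues treated are {1, 3, 0}, so the missing case is n ≡ 2 (mod 4); write n = 4u+2.
Then (4u+2)^4 + 2(4u+2)^3 - (4u+2)^2 - 2(4u+2) - 12 = 256u^4 + 640u^3 + 560u^2 + 200u + 12 = 4(64u^4 + 160u^3 + 140u^2 + 50u + 3).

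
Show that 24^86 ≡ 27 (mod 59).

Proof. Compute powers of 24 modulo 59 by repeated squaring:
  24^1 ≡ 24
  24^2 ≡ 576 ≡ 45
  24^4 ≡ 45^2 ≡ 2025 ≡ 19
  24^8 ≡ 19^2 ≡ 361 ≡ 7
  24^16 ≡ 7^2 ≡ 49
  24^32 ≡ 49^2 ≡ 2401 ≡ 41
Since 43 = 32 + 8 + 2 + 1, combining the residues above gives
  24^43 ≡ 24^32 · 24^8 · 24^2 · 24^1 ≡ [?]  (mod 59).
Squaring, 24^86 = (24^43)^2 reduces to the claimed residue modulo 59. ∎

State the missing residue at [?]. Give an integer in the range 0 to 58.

33

Multiply the listed residues: 41 · 7 · 45 · 24 = 287 → 12915 → 309960.
Reducing modulo 59: 309960 = 5253·59 + 33, so 24^43 ≡ 33.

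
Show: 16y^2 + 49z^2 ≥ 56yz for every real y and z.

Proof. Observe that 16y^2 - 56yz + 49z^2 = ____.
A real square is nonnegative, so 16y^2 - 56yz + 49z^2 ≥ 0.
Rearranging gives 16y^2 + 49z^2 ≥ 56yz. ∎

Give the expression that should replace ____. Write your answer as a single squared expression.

The leading and trailing coefficients are 4^2 and 7^2, and 56 = 2·4·7, so the trinomial is (4y - 7z)^2.
Hence 16y^2 - 56yz + 49z^2 ≥ 0.

(4y - 7z)^2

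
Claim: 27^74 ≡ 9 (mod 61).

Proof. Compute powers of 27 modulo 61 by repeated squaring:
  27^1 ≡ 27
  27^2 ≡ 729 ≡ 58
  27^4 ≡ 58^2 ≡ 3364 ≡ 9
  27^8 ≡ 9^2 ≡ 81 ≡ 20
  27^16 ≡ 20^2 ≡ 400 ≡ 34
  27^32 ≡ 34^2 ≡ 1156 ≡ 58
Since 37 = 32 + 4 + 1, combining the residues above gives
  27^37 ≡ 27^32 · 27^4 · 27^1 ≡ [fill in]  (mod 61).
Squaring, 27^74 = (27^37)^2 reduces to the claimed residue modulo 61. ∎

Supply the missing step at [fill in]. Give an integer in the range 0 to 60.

27^32 · 27^4 · 27^1 ≡ 58 · 9 · 27 = 14094.
14094 mod 61 = 3, so 27^37 ≡ 3 (mod 61).

3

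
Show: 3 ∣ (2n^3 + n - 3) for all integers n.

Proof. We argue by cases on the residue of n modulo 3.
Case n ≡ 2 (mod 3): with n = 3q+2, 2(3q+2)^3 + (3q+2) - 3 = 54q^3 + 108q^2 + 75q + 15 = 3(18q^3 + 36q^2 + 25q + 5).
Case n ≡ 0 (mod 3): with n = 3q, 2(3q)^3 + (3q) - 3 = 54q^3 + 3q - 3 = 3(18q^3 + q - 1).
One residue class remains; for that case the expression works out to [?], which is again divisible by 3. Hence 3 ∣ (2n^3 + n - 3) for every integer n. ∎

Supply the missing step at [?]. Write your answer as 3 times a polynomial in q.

3(18q^3 + 18q^2 + 7q)

The residues treated are {2, 0}, so the missing case is n ≡ 1 (mod 3); write n = 3q+1.
Then 2(3q+1)^3 + (3q+1) - 3 = 54q^3 + 54q^2 + 21q = 3(18q^3 + 18q^2 + 7q).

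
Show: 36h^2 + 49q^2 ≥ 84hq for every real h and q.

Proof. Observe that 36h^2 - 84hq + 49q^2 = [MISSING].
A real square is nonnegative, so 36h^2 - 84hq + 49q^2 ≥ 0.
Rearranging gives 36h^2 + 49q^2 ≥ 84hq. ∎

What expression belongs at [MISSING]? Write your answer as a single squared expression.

36h^2 - 84hq + 49q^2 is a perfect-square trinomial: the outer terms are (6h)^2 and (7q)^2, and the cross term is -2·6h·7q.
So 36h^2 - 84hq + 49q^2 = (6h - 7q)^2 ≥ 0.

(6h - 7q)^2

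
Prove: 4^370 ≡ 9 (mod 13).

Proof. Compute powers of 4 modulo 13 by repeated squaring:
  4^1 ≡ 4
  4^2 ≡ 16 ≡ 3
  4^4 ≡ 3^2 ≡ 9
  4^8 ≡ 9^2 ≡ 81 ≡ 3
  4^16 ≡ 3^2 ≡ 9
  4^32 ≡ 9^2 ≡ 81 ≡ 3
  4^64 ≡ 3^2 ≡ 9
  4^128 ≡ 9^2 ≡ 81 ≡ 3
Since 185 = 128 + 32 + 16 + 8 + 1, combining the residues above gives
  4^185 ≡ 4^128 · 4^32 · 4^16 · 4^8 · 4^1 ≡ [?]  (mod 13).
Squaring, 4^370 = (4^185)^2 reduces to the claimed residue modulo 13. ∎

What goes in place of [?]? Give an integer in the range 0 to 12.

10

4^128 · 4^32 · 4^16 · 4^8 · 4^1 ≡ 3 · 3 · 9 · 3 · 4 = 972.
972 mod 13 = 10, so 4^185 ≡ 10 (mod 13).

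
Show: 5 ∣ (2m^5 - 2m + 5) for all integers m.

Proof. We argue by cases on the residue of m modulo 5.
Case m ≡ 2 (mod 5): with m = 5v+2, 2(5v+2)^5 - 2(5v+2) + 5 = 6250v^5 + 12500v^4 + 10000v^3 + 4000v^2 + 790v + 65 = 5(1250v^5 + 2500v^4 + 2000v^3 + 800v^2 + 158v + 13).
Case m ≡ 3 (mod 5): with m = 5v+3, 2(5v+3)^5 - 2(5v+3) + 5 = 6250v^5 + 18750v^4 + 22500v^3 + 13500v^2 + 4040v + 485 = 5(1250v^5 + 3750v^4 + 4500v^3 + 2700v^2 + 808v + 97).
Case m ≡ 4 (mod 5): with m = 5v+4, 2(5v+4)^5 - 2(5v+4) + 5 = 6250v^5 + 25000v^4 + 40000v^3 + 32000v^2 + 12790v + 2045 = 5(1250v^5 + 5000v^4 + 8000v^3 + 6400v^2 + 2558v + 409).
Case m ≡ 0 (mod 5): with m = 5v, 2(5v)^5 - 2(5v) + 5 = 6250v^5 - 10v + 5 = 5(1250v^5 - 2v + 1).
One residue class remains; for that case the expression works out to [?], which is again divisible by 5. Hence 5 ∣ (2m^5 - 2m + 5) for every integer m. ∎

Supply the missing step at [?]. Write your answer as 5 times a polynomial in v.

Only m ≡ 1 (mod 5) is unaccounted for. Put m = 5v+1:
2(5v+1)^5 - 2(5v+1) + 5 expands to 6250v^5 + 6250v^4 + 2500v^3 + 500v^2 + 40v + 5,
and factoring out 5 leaves 5(1250v^5 + 1250v^4 + 500v^3 + 100v^2 + 8v + 1).

5(1250v^5 + 1250v^4 + 500v^3 + 100v^2 + 8v + 1)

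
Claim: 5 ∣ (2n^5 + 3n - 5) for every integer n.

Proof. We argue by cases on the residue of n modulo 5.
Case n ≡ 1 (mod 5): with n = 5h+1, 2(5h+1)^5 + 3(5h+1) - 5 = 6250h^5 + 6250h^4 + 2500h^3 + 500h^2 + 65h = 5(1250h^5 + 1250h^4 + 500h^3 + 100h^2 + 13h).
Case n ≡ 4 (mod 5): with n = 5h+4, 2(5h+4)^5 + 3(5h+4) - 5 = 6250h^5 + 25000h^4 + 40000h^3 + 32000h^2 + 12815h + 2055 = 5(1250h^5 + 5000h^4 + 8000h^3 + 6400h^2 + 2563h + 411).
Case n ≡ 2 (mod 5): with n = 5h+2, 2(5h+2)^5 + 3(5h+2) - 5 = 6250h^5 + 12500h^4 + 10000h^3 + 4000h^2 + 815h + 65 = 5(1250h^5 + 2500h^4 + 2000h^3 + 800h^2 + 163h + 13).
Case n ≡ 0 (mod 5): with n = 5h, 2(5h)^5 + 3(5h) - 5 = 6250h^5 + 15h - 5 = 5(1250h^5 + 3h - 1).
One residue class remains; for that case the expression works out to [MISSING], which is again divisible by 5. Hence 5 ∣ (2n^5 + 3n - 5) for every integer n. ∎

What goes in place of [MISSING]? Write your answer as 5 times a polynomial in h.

5(1250h^5 + 3750h^4 + 4500h^3 + 2700h^2 + 813h + 98)

Only n ≡ 3 (mod 5) is unaccounted for. Put n = 5h+3:
2(5h+3)^5 + 3(5h+3) - 5 expands to 6250h^5 + 18750h^4 + 22500h^3 + 13500h^2 + 4065h + 490,
and factoring out 5 leaves 5(1250h^5 + 3750h^4 + 4500h^3 + 2700h^2 + 813h + 98).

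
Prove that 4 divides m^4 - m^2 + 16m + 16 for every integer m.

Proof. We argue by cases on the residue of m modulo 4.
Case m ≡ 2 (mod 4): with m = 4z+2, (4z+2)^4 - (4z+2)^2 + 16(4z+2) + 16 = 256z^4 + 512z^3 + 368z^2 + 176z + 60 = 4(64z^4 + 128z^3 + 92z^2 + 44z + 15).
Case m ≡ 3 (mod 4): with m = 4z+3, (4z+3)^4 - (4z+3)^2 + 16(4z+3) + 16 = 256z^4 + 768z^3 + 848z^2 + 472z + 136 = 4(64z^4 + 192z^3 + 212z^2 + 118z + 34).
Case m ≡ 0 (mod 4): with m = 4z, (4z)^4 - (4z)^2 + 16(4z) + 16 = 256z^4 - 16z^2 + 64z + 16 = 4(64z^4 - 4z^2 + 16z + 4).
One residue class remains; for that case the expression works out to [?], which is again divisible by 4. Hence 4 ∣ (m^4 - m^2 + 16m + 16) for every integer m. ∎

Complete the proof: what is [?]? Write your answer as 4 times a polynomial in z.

4(64z^4 + 64z^3 + 20z^2 + 18z + 8)

The residues treated are {2, 3, 0}, so the missing case is m ≡ 1 (mod 4); write m = 4z+1.
Then (4z+1)^4 - (4z+1)^2 + 16(4z+1) + 16 = 256z^4 + 256z^3 + 80z^2 + 72z + 32 = 4(64z^4 + 64z^3 + 20z^2 + 18z + 8).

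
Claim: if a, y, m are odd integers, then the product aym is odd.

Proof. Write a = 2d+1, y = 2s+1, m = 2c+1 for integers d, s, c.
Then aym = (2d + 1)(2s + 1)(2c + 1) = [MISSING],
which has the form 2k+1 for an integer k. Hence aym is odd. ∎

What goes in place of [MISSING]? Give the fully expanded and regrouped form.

2(4cds + 2cd + 2cs + c + 2ds + d + s) + 1

Expanding: (2d + 1)(2s + 1)(2c + 1) = 8cds + 4cd + 4cs + 2c + 4ds + 2d + 2s + 1.
Every term except the constant is even, so this is 2(4cds + 2cd + 2cs + c + 2ds + d + s) + 1,
and 4cds + 2cd + 2cs + c + 2ds + d + s ∈ ℤ gives the required form.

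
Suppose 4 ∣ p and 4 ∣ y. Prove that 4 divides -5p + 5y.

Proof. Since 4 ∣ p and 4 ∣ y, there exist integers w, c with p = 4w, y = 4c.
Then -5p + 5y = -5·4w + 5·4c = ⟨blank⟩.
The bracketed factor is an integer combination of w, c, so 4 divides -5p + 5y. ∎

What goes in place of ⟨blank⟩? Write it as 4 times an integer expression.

Each term has a factor of 4: -5·4w + 5·4c = 4·(5c - 5w).
Since 5c - 5w is an integer, 4 ∣ (-5p + 5y).

4(5c - 5w)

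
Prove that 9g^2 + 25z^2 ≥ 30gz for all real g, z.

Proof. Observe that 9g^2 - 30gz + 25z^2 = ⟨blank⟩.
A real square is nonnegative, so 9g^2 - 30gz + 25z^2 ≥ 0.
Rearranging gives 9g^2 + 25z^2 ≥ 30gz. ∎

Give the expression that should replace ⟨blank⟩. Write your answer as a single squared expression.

(3g - 5z)^2

The leading and trailing coefficients are 3^2 and 5^2, and 30 = 2·3·5, so the trinomial is (3g - 5z)^2.
Hence 9g^2 - 30gz + 25z^2 ≥ 0.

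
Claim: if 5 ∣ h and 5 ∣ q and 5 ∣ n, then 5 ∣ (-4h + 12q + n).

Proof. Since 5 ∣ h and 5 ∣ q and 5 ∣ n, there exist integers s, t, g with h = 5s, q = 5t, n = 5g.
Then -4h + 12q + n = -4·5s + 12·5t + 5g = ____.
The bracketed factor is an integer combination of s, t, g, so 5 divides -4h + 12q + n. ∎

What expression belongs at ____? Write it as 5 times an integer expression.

5(g - 4s + 12t)

Each term has a factor of 5: -4·5s + 12·5t + 5g = 5·(g - 4s + 12t).
Since g - 4s + 12t is an integer, 5 ∣ (-4h + 12q + n).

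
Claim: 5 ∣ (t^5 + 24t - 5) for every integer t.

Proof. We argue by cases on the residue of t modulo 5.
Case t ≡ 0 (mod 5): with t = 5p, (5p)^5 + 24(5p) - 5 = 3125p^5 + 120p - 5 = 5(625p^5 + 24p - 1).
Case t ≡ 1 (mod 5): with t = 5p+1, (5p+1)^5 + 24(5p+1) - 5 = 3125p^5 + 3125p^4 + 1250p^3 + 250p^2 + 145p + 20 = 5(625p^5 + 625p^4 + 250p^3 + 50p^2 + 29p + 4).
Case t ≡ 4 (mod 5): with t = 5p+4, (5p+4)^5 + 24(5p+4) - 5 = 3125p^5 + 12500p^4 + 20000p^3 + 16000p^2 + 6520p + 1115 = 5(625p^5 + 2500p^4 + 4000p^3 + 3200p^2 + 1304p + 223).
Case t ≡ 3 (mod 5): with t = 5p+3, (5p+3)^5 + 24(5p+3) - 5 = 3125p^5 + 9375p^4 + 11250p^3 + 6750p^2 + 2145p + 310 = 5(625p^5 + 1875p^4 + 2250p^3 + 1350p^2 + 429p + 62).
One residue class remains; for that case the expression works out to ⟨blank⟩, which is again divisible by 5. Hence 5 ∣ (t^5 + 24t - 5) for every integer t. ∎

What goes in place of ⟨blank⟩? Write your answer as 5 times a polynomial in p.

5(625p^5 + 1250p^4 + 1000p^3 + 400p^2 + 104p + 15)

The residues treated are {0, 1, 4, 3}, so the missing case is t ≡ 2 (mod 5); write t = 5p+2.
Then (5p+2)^5 + 24(5p+2) - 5 = 3125p^5 + 6250p^4 + 5000p^3 + 2000p^2 + 520p + 75 = 5(625p^5 + 1250p^4 + 1000p^3 + 400p^2 + 104p + 15).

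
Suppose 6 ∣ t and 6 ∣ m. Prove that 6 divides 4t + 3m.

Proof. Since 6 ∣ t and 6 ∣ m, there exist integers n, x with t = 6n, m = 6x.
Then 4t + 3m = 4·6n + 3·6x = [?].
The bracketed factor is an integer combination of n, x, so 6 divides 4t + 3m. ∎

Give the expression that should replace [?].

6(4n + 3x)

Each term has a factor of 6: 4·6n + 3·6x = 6·(4n + 3x).
Since 4n + 3x is an integer, 6 ∣ (4t + 3m).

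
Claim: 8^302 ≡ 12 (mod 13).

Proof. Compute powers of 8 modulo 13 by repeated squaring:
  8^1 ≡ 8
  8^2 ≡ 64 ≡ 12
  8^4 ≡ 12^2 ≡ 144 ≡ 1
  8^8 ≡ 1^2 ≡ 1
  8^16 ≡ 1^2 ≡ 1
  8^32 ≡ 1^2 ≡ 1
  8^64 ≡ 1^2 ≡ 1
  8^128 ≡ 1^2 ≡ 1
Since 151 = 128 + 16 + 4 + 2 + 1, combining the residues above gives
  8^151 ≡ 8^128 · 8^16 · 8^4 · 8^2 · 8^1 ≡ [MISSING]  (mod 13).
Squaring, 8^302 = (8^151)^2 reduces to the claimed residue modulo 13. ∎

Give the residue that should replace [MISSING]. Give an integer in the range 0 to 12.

Multiply the listed residues: 1 · 1 · 1 · 12 · 8 = 1 → 1 → 12 → 96.
Reducing modulo 13: 96 = 7·13 + 5, so 8^151 ≡ 5.

5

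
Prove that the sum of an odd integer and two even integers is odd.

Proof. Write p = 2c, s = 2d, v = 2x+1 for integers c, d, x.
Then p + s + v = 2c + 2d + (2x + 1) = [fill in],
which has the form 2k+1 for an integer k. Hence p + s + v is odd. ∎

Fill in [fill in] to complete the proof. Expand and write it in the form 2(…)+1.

2c + 2d + (2x + 1) = 2c + 2d + 2x + 1
= 2(c + d + x) + 1.
Since c + d + x is an integer, the sum is of the form 2k+1 for an integer k.

2(c + d + x) + 1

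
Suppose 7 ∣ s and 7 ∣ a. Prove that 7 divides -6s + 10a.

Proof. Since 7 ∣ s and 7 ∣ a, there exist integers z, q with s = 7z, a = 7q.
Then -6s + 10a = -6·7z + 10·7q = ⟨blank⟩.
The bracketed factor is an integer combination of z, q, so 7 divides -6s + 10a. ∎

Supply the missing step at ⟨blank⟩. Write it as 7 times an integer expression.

Pull the common 7 out of every term: -6·7z + 10·7q = 7(10q - 6z).
10q - 6z is an integer, which exhibits the divisibility.

7(10q - 6z)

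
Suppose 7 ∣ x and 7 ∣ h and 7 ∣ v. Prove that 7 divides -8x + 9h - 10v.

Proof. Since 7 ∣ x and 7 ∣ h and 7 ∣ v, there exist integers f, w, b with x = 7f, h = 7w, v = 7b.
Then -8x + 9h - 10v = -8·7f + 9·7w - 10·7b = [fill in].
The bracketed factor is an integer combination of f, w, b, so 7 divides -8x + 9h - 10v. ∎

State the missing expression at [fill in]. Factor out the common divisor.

Pull the common 7 out of every term: -8·7f + 9·7w - 10·7b = 7(-10b - 8f + 9w).
-10b - 8f + 9w is an integer, which exhibits the divisibility.

7(-10b - 8f + 9w)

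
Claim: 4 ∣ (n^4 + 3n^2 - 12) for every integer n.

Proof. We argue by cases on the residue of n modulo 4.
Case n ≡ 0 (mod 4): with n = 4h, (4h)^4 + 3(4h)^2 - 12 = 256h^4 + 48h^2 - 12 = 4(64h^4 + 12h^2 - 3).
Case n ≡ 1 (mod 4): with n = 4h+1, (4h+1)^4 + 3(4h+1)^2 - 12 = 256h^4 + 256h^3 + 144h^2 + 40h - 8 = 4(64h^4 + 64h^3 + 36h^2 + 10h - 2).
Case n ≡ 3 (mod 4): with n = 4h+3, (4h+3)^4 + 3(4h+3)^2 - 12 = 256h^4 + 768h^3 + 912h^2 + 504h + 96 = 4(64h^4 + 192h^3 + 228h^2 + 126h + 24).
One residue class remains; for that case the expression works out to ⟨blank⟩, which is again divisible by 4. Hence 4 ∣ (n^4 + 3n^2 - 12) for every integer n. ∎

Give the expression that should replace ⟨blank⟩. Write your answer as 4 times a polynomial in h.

The residues treated are {0, 1, 3}, so the missing case is n ≡ 2 (mod 4); write n = 4h+2.
Then (4h+2)^4 + 3(4h+2)^2 - 12 = 256h^4 + 512h^3 + 432h^2 + 176h + 16 = 4(64h^4 + 128h^3 + 108h^2 + 44h + 4).

4(64h^4 + 128h^3 + 108h^2 + 44h + 4)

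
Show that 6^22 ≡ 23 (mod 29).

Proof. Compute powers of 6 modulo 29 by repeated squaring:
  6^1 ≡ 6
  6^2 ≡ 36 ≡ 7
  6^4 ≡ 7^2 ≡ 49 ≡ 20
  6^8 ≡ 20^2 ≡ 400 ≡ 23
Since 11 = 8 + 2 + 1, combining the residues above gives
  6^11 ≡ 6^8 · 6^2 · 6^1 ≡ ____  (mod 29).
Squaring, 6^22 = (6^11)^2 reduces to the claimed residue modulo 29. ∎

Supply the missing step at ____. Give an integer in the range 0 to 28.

Multiply the listed residues: 23 · 7 · 6 = 161 → 966.
Reducing modulo 29: 966 = 33·29 + 9, so 6^11 ≡ 9.

9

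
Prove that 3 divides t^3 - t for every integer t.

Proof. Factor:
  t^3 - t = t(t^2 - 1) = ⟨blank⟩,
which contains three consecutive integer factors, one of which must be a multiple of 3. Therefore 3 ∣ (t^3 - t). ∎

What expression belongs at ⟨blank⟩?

t(t^2 - 1) = t(t - 1)(t + 1) = (t - 1)t(t + 1).
These three factors are consecutive integers, so their product is divisible by 3.

(t - 1)t(t + 1)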